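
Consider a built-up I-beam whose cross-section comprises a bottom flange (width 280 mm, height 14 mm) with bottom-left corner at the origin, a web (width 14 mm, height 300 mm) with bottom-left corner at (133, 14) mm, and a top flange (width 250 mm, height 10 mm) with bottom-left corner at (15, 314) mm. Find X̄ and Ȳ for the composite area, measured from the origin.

bottom flange: A = 280 × 14 = 3920.00, centroid at (140.00, 7.00).
web: A = 14 × 300 = 4200.00, centroid at (140.00, 164.00).
top flange: A = 250 × 10 = 2500.00, centroid at (140.00, 319.00).
ΣA = 10620.00 mm²
ΣAX̄ = (3920.00)(140.00) + (4200.00)(140.00) + (2500.00)(140.00) = 1486800.00 mm³
ΣAȲ = (3920.00)(7.00) + (4200.00)(164.00) + (2500.00)(319.00) = 1513740.00 mm³
X̄ = 1486800.00 / 10620.00 = 140.00 mm
Ȳ = 1513740.00 / 10620.00 = 142.54 mm

X̄ = 140.00 mm, Ȳ = 142.54 mm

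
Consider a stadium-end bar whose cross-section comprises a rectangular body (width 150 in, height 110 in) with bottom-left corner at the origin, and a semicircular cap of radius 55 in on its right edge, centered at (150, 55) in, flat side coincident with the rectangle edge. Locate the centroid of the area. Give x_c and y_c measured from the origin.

x_c = 96.99 in, y_c = 55.00 in

rectangular body: A = 150 × 110 = 16500.00, centroid at (75.00, 55.00).
semicircular end: A = ½π·55² = 4751.66, centroid at (173.34, 55.00).
ΣA = 21251.66 in², ΣAx_c = 2061165.50 in³, ΣAy_c = 1168841.24 in³.
x_c = 2061165.50/21251.66 = 96.99 in; y_c = 1168841.24/21251.66 = 55.00 in.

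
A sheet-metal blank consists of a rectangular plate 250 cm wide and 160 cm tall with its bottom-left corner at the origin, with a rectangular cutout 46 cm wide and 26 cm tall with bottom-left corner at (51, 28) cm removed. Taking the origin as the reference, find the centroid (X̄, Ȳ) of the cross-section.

X̄ = 126.57 cm, Ȳ = 81.20 cm

plate: A = 250 × 160 = 40000.00, centroid at (125.00, 80.00).
hole: A = −(46 × 26) = -1196.00, centroid at (74.00, 41.00).
ΣA = 38804.00 cm²
ΣAX̄ = (40000.00)(125.00) + (-1196.00)(74.00) = 4911496.00 cm³
ΣAȲ = (40000.00)(80.00) + (-1196.00)(41.00) = 3150964.00 cm³
X̄ = 4911496.00 / 38804.00 = 126.57 cm
Ȳ = 3150964.00 / 38804.00 = 81.20 cm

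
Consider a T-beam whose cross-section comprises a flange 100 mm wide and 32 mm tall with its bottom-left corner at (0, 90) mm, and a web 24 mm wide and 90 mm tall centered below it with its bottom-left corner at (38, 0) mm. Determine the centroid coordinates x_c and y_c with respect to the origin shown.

web: A = 24 × 90 = 2160.00, centroid at (50.00, 45.00).
flange: A = 100 × 32 = 3200.00, centroid at (50.00, 106.00).
ΣA = 5360.00 mm², ΣAx_c = 268000.00 mm³, ΣAy_c = 436400.00 mm³.
x_c = 268000.00/5360.00 = 50.00 mm; y_c = 436400.00/5360.00 = 81.42 mm.

x_c = 50.00 mm, y_c = 81.42 mm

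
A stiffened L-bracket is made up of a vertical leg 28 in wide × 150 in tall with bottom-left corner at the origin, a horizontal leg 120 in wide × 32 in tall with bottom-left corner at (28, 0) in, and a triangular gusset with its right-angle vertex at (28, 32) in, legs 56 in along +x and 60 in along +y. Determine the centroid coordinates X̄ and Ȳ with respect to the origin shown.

X̄ = 48.88 in, Ȳ = 47.72 in

vertical leg: A = 28 × 150 = 4200.00, centroid at (14.00, 75.00).
horizontal leg: A = 120 × 32 = 3840.00, centroid at (88.00, 16.00).
gusset: A = ½·56·60 = 1680.00, centroid at (46.67, 52.00).
ΣA = 9720.00 in²
ΣAX̄ = (4200.00)(14.00) + (3840.00)(88.00) + (1680.00)(46.67) = 475120.00 in³
ΣAȲ = (4200.00)(75.00) + (3840.00)(16.00) + (1680.00)(52.00) = 463800.00 in³
X̄ = 475120.00 / 9720.00 = 48.88 in
Ȳ = 463800.00 / 9720.00 = 47.72 in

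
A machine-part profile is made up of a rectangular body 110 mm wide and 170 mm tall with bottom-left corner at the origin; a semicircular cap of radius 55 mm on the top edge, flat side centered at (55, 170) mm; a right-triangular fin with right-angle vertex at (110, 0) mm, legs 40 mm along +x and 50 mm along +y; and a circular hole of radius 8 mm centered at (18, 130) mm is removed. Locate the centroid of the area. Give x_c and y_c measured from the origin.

rectangular body: A = 110 × 170 = 18700.00, centroid at (55.00, 85.00).
semicircular top: A = ½π·55² = 4751.66, centroid at (55.00, 193.34).
triangular fin: A = ½·40·50 = 1000.00, centroid at (123.33, 16.67).
hole: A = −π·8² = -201.06, centroid at (18.00, 130.00).
ΣA = 24250.60 mm², ΣAx_c = 1409555.46 mm³, ΣAy_c = 2498727.29 mm³.
x_c = 1409555.46/24250.60 = 58.12 mm; y_c = 2498727.29/24250.60 = 103.04 mm.

x_c = 58.12 mm, y_c = 103.04 mm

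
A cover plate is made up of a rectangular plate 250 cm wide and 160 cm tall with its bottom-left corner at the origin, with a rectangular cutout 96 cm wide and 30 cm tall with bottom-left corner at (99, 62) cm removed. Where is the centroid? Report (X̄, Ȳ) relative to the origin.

Part | A | x̄ᵢ | ȳᵢ | A·x̄ᵢ | A·ȳᵢ
plate | 40000.00 | 125.00 | 80.00 | 5000000.00 | 3200000.00
hole | -2880.00 | 147.00 | 77.00 | -423360.00 | -221760.00
Σ | 37120.00 |  |  | 4576640.00 | 2978240.00
X̄ = 4576640.00 / 37120.00 = 123.29 cm
Ȳ = 2978240.00 / 37120.00 = 80.23 cm

X̄ = 123.29 cm, Ȳ = 80.23 cm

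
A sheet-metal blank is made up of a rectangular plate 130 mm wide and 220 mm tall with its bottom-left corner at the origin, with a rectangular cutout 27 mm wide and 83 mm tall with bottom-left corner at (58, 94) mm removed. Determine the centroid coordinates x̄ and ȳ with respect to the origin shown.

x̄ = 64.45 mm, ȳ = 107.83 mm

plate: A = 130 × 220 = 28600.00, centroid at (65.00, 110.00).
hole: A = −(27 × 83) = -2241.00, centroid at (71.50, 135.50).
ΣA = 26359.00 mm²
ΣAx̄ = (28600.00)(65.00) + (-2241.00)(71.50) = 1698768.50 mm³
ΣAȳ = (28600.00)(110.00) + (-2241.00)(135.50) = 2842344.50 mm³
x̄ = 1698768.50 / 26359.00 = 64.45 mm
ȳ = 2842344.50 / 26359.00 = 107.83 mm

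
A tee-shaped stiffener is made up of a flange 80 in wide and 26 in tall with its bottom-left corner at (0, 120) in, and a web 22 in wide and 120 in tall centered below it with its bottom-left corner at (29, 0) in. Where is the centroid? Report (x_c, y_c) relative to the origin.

Part | A | x̄ᵢ | ȳᵢ | A·x̄ᵢ | A·ȳᵢ
web | 2640.00 | 40.00 | 60.00 | 105600.00 | 158400.00
flange | 2080.00 | 40.00 | 133.00 | 83200.00 | 276640.00
Σ | 4720.00 |  |  | 188800.00 | 435040.00
x_c = 188800.00 / 4720.00 = 40.00 in
y_c = 435040.00 / 4720.00 = 92.17 in

x_c = 40.00 in, y_c = 92.17 in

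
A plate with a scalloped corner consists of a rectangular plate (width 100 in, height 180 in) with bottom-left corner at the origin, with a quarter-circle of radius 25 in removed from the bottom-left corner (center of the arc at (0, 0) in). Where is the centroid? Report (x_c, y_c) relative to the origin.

Part | A | x̄ᵢ | ȳᵢ | A·x̄ᵢ | A·ȳᵢ
plate | 18000.00 | 50.00 | 90.00 | 900000.00 | 1620000.00
removed quarter-circle | -490.87 | 10.61 | 10.61 | -5208.33 | -5208.33
Σ | 17509.13 |  |  | 894791.67 | 1614791.67
x_c = 894791.67 / 17509.13 = 51.10 in
y_c = 1614791.67 / 17509.13 = 92.23 in

x_c = 51.10 in, y_c = 92.23 in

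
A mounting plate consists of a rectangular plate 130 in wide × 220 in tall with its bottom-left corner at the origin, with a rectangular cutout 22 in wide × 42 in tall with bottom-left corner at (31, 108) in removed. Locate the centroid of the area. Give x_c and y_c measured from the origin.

Part | A | x̄ᵢ | ȳᵢ | A·x̄ᵢ | A·ȳᵢ
plate | 28600.00 | 65.00 | 110.00 | 1859000.00 | 3146000.00
hole | -924.00 | 42.00 | 129.00 | -38808.00 | -119196.00
Σ | 27676.00 |  |  | 1820192.00 | 3026804.00
x_c = 1820192.00 / 27676.00 = 65.77 in
y_c = 3026804.00 / 27676.00 = 109.37 in

x_c = 65.77 in, y_c = 109.37 in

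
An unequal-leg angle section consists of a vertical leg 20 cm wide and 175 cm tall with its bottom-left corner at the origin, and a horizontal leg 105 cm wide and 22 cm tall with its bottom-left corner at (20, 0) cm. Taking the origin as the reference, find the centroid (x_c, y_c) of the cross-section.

x_c = 34.85 cm, y_c = 57.08 cm

vertical leg: A = 20 × 175 = 3500.00, centroid at (10.00, 87.50).
horizontal leg: A = 105 × 22 = 2310.00, centroid at (72.50, 11.00).
ΣA = 5810.00 cm²
ΣAx_c = (3500.00)(10.00) + (2310.00)(72.50) = 202475.00 cm³
ΣAy_c = (3500.00)(87.50) + (2310.00)(11.00) = 331660.00 cm³
x_c = 202475.00 / 5810.00 = 34.85 cm
y_c = 331660.00 / 5810.00 = 57.08 cm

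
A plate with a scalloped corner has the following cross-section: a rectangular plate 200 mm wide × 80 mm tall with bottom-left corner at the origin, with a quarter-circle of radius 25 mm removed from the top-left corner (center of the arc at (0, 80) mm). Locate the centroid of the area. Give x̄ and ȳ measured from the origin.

x̄ = 102.83 mm, ȳ = 39.07 mm

plate: A = 200 × 80 = 16000.00, centroid at (100.00, 40.00).
removed quarter-circle: A = −¼π·25² = -490.87, centroid at (10.61, 69.39).
ΣA = 15509.13 mm², ΣAx̄ = 1594791.67 mm³, ΣAȳ = 605938.43 mm³.
x̄ = 1594791.67/15509.13 = 102.83 mm; ȳ = 605938.43/15509.13 = 39.07 mm.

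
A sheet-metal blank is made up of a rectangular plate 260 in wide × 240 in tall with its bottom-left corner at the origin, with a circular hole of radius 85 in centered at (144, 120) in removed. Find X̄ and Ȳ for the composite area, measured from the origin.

plate: A = 260 × 240 = 62400.00, centroid at (130.00, 120.00).
hole: A = −π·85² = -22698.01, centroid at (144.00, 120.00).
ΣA = 39701.99 in²
ΣAX̄ = (62400.00)(130.00) + (-22698.01)(144.00) = 4843487.00 in³
ΣAȲ = (62400.00)(120.00) + (-22698.01)(120.00) = 4764239.17 in³
X̄ = 4843487.00 / 39701.99 = 122.00 in
Ȳ = 4764239.17 / 39701.99 = 120.00 in

X̄ = 122.00 in, Ȳ = 120.00 in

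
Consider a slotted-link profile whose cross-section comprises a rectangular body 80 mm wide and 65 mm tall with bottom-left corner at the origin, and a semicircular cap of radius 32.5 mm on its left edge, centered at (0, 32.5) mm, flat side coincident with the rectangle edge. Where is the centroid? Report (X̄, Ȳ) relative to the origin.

rectangular body: A = 80 × 65 = 5200.00, centroid at (40.00, 32.50).
semicircular end: A = ½π·32.5² = 1659.15, centroid at (-13.79, 32.50).
ΣA = 6859.15 mm²
ΣAX̄ = (5200.00)(40.00) + (1659.15)(-13.79) = 185114.58 mm³
ΣAȲ = (5200.00)(32.50) + (1659.15)(32.50) = 222922.49 mm³
X̄ = 185114.58 / 6859.15 = 26.99 mm
Ȳ = 222922.49 / 6859.15 = 32.50 mm

X̄ = 26.99 mm, Ȳ = 32.50 mm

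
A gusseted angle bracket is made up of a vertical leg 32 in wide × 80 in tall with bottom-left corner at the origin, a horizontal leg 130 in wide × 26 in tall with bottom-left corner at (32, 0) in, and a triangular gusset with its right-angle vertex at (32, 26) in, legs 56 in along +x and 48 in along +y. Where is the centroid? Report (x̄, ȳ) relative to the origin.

vertical leg: A = 32 × 80 = 2560.00, centroid at (16.00, 40.00).
horizontal leg: A = 130 × 26 = 3380.00, centroid at (97.00, 13.00).
gusset: A = ½·56·48 = 1344.00, centroid at (50.67, 42.00).
ΣA = 7284.00 in², ΣAx̄ = 436916.00 in³, ΣAȳ = 202788.00 in³.
x̄ = 436916.00/7284.00 = 59.98 in; ȳ = 202788.00/7284.00 = 27.84 in.

x̄ = 59.98 in, ȳ = 27.84 in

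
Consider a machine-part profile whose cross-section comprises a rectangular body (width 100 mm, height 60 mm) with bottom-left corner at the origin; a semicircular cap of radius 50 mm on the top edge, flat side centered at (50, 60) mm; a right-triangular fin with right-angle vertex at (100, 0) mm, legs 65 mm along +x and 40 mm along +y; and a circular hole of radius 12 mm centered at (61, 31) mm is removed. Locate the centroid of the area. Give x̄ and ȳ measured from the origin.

x̄ = 58.19 mm, ȳ = 46.62 mm

rectangular body: A = 100 × 60 = 6000.00, centroid at (50.00, 30.00).
semicircular top: A = ½π·50² = 3926.99, centroid at (50.00, 81.22).
triangular fin: A = ½·65·40 = 1300.00, centroid at (121.67, 13.33).
hole: A = −π·12² = -452.39, centroid at (61.00, 31.00).
ΣA = 10774.60 mm², ΣAx̄ = 626920.46 mm³, ΣAȳ = 502262.05 mm³.
x̄ = 626920.46/10774.60 = 58.19 mm; ȳ = 502262.05/10774.60 = 46.62 mm.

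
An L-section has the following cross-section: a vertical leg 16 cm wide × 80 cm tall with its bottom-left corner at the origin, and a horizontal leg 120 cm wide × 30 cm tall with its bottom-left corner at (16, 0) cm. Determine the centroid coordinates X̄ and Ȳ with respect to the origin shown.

Part | A | x̄ᵢ | ȳᵢ | A·x̄ᵢ | A·ȳᵢ
vertical leg | 1280.00 | 8.00 | 40.00 | 10240.00 | 51200.00
horizontal leg | 3600.00 | 76.00 | 15.00 | 273600.00 | 54000.00
Σ | 4880.00 |  |  | 283840.00 | 105200.00
X̄ = 283840.00 / 4880.00 = 58.16 cm
Ȳ = 105200.00 / 4880.00 = 21.56 cm

X̄ = 58.16 cm, Ȳ = 21.56 cm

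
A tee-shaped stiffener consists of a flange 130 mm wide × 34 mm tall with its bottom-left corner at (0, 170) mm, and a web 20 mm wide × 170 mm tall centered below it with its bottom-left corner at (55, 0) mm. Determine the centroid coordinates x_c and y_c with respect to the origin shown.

x_c = 65.00 mm, y_c = 142.65 mm

Part | A | x̄ᵢ | ȳᵢ | A·x̄ᵢ | A·ȳᵢ
web | 3400.00 | 65.00 | 85.00 | 221000.00 | 289000.00
flange | 4420.00 | 65.00 | 187.00 | 287300.00 | 826540.00
Σ | 7820.00 |  |  | 508300.00 | 1115540.00
x_c = 508300.00 / 7820.00 = 65.00 mm
y_c = 1115540.00 / 7820.00 = 142.65 mm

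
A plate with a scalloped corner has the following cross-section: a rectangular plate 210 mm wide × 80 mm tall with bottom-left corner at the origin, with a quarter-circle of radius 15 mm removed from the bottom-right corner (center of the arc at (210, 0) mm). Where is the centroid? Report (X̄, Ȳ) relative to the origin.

plate: A = 210 × 80 = 16800.00, centroid at (105.00, 40.00).
removed quarter-circle: A = −¼π·15² = -176.71, centroid at (203.63, 6.37).
ΣA = 16623.29 mm², ΣAX̄ = 1728014.94 mm³, ΣAȲ = 670875.00 mm³.
X̄ = 1728014.94/16623.29 = 103.95 mm; Ȳ = 670875.00/16623.29 = 40.36 mm.

X̄ = 103.95 mm, Ȳ = 40.36 mm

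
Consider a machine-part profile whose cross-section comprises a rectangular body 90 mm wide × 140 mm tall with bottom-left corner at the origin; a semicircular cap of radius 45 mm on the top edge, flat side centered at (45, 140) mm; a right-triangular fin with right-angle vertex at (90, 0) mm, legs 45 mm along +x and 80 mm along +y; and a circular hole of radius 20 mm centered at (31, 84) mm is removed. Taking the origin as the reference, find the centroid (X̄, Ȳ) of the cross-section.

X̄ = 52.69 mm, Ȳ = 81.51 mm

rectangular body: A = 90 × 140 = 12600.00, centroid at (45.00, 70.00).
semicircular top: A = ½π·45² = 3180.86, centroid at (45.00, 159.10).
triangular fin: A = ½·45·80 = 1800.00, centroid at (105.00, 26.67).
hole: A = −π·20² = -1256.64, centroid at (31.00, 84.00).
ΣA = 16324.23 mm²
ΣAX̄ = (12600.00)(45.00) + (3180.86)(45.00) + (1800.00)(105.00) + (-1256.64)(31.00) = 860183.07 mm³
ΣAȲ = (12600.00)(70.00) + (3180.86)(159.10) + (1800.00)(26.67) + (-1256.64)(84.00) = 1330513.25 mm³
X̄ = 860183.07 / 16324.23 = 52.69 mm
Ȳ = 1330513.25 / 16324.23 = 81.51 mm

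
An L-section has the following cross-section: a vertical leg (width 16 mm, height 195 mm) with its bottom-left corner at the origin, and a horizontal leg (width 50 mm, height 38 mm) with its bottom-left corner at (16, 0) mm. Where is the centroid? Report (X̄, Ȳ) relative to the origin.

vertical leg: A = 16 × 195 = 3120.00, centroid at (8.00, 97.50).
horizontal leg: A = 50 × 38 = 1900.00, centroid at (41.00, 19.00).
ΣA = 5020.00 mm²
ΣAX̄ = (3120.00)(8.00) + (1900.00)(41.00) = 102860.00 mm³
ΣAȲ = (3120.00)(97.50) + (1900.00)(19.00) = 340300.00 mm³
X̄ = 102860.00 / 5020.00 = 20.49 mm
Ȳ = 340300.00 / 5020.00 = 67.79 mm

X̄ = 20.49 mm, Ȳ = 67.79 mm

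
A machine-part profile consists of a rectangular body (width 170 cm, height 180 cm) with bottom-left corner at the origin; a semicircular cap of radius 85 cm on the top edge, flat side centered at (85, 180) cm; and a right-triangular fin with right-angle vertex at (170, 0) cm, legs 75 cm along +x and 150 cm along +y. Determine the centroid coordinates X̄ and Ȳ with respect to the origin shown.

rectangular body: A = 170 × 180 = 30600.00, centroid at (85.00, 90.00).
semicircular top: A = ½π·85² = 11349.00, centroid at (85.00, 216.08).
triangular fin: A = ½·75·150 = 5625.00, centroid at (195.00, 50.00).
ΣA = 47574.00 cm²
ΣAX̄ = (30600.00)(85.00) + (11349.00)(85.00) + (5625.00)(195.00) = 4662540.29 cm³
ΣAȲ = (30600.00)(90.00) + (11349.00)(216.08) + (5625.00)(50.00) = 5487487.29 cm³
X̄ = 4662540.29 / 47574.00 = 98.01 cm
Ȳ = 5487487.29 / 47574.00 = 115.35 cm

X̄ = 98.01 cm, Ȳ = 115.35 cm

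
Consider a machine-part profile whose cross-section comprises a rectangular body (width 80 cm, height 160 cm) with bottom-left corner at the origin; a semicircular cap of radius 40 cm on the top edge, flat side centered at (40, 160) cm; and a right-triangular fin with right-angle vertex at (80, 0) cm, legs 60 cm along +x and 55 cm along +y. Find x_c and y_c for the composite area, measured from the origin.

x_c = 45.84 cm, y_c = 88.37 cm

rectangular body: A = 80 × 160 = 12800.00, centroid at (40.00, 80.00).
semicircular top: A = ½π·40² = 2513.27, centroid at (40.00, 176.98).
triangular fin: A = ½·60·55 = 1650.00, centroid at (100.00, 18.33).
ΣA = 16963.27 cm²
ΣAx_c = (12800.00)(40.00) + (2513.27)(40.00) + (1650.00)(100.00) = 777530.96 cm³
ΣAy_c = (12800.00)(80.00) + (2513.27)(176.98) + (1650.00)(18.33) = 1499040.53 cm³
x_c = 777530.96 / 16963.27 = 45.84 cm
y_c = 1499040.53 / 16963.27 = 88.37 cm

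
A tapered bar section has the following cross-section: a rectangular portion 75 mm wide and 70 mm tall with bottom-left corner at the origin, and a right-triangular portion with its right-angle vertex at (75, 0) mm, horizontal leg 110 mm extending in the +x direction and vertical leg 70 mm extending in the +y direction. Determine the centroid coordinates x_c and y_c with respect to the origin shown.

rectangular portion: A = 75 × 70 = 5250.00, centroid at (37.50, 35.00).
triangular portion: A = ½·110·70 = 3850.00, centroid at (111.67, 23.33).
ΣA = 9100.00 mm²
ΣAx_c = (5250.00)(37.50) + (3850.00)(111.67) = 626791.67 mm³
ΣAy_c = (5250.00)(35.00) + (3850.00)(23.33) = 273583.33 mm³
x_c = 626791.67 / 9100.00 = 68.88 mm
y_c = 273583.33 / 9100.00 = 30.06 mm

x_c = 68.88 mm, y_c = 30.06 mm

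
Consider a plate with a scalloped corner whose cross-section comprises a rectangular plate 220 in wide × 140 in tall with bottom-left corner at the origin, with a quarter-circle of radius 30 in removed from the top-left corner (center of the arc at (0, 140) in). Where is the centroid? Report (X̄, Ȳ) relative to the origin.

plate: A = 220 × 140 = 30800.00, centroid at (110.00, 70.00).
removed quarter-circle: A = −¼π·30² = -706.86, centroid at (12.73, 127.27).
ΣA = 30093.14 in², ΣAX̄ = 3379000.00 in³, ΣAȲ = 2066039.83 in³.
X̄ = 3379000.00/30093.14 = 112.28 in; Ȳ = 2066039.83/30093.14 = 68.65 in.

X̄ = 112.28 in, Ȳ = 68.65 in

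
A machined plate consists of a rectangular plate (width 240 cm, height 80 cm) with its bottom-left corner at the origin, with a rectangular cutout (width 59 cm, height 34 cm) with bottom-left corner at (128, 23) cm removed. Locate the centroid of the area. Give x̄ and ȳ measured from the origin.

x̄ = 115.62 cm, ȳ = 40.00 cm

Part | A | x̄ᵢ | ȳᵢ | A·x̄ᵢ | A·ȳᵢ
plate | 19200.00 | 120.00 | 40.00 | 2304000.00 | 768000.00
hole | -2006.00 | 157.50 | 40.00 | -315945.00 | -80240.00
Σ | 17194.00 |  |  | 1988055.00 | 687760.00
x̄ = 1988055.00 / 17194.00 = 115.62 cm
ȳ = 687760.00 / 17194.00 = 40.00 cm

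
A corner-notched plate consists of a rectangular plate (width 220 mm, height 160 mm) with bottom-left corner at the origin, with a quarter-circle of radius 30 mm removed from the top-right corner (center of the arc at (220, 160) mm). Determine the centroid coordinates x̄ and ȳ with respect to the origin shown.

plate: A = 220 × 160 = 35200.00, centroid at (110.00, 80.00).
removed quarter-circle: A = −¼π·30² = -706.86, centroid at (207.27, 147.27).
ΣA = 34493.14 mm², ΣAx̄ = 3725491.16 mm³, ΣAȳ = 2711902.66 mm³.
x̄ = 3725491.16/34493.14 = 108.01 mm; ȳ = 2711902.66/34493.14 = 78.62 mm.

x̄ = 108.01 mm, ȳ = 78.62 mm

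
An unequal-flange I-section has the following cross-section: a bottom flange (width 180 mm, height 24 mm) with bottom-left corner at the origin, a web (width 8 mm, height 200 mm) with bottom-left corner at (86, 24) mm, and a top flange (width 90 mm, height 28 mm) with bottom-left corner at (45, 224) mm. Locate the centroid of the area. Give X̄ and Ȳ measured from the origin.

bottom flange: A = 180 × 24 = 4320.00, centroid at (90.00, 12.00).
web: A = 8 × 200 = 1600.00, centroid at (90.00, 124.00).
top flange: A = 90 × 28 = 2520.00, centroid at (90.00, 238.00).
ΣA = 8440.00 mm², ΣAX̄ = 759600.00 mm³, ΣAȲ = 850000.00 mm³.
X̄ = 759600.00/8440.00 = 90.00 mm; Ȳ = 850000.00/8440.00 = 100.71 mm.

X̄ = 90.00 mm, Ȳ = 100.71 mm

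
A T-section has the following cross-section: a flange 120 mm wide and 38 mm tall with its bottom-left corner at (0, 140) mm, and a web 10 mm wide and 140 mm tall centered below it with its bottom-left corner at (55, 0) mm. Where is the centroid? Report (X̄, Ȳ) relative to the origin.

web: A = 10 × 140 = 1400.00, centroid at (60.00, 70.00).
flange: A = 120 × 38 = 4560.00, centroid at (60.00, 159.00).
ΣA = 5960.00 mm², ΣAX̄ = 357600.00 mm³, ΣAȲ = 823040.00 mm³.
X̄ = 357600.00/5960.00 = 60.00 mm; Ȳ = 823040.00/5960.00 = 138.09 mm.

X̄ = 60.00 mm, Ȳ = 138.09 mm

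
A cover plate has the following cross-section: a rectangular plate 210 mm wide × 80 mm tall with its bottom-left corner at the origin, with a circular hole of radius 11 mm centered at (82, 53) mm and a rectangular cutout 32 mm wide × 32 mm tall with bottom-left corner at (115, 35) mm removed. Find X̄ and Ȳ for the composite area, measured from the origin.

X̄ = 103.84 mm, Ȳ = 38.95 mm

plate: A = 210 × 80 = 16800.00, centroid at (105.00, 40.00).
hole 1: A = −π·11² = -380.13, centroid at (82.00, 53.00).
hole 2: A = −(32 × 32) = -1024.00, centroid at (131.00, 51.00).
ΣA = 15395.87 mm², ΣAX̄ = 1598685.12 mm³, ΣAȲ = 599628.97 mm³.
X̄ = 1598685.12/15395.87 = 103.84 mm; Ȳ = 599628.97/15395.87 = 38.95 mm.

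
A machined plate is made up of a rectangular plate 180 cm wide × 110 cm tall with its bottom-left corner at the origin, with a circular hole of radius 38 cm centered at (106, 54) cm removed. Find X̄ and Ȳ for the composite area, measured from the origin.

plate: A = 180 × 110 = 19800.00, centroid at (90.00, 55.00).
hole: A = −π·38² = -4536.46, centroid at (106.00, 54.00).
ΣA = 15263.54 cm², ΣAX̄ = 1301135.26 cm³, ΣAȲ = 844031.17 cm³.
X̄ = 1301135.26/15263.54 = 85.24 cm; Ȳ = 844031.17/15263.54 = 55.30 cm.

X̄ = 85.24 cm, Ȳ = 55.30 cm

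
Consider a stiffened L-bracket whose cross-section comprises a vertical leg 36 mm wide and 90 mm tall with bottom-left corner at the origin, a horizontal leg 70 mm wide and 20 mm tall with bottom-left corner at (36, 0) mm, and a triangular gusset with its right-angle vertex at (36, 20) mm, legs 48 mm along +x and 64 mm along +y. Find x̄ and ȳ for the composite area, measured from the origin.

vertical leg: A = 36 × 90 = 3240.00, centroid at (18.00, 45.00).
horizontal leg: A = 70 × 20 = 1400.00, centroid at (71.00, 10.00).
gusset: A = ½·48·64 = 1536.00, centroid at (52.00, 41.33).
ΣA = 6176.00 mm²
ΣAx̄ = (3240.00)(18.00) + (1400.00)(71.00) + (1536.00)(52.00) = 237592.00 mm³
ΣAȳ = (3240.00)(45.00) + (1400.00)(10.00) + (1536.00)(41.33) = 223288.00 mm³
x̄ = 237592.00 / 6176.00 = 38.47 mm
ȳ = 223288.00 / 6176.00 = 36.15 mm

x̄ = 38.47 mm, ȳ = 36.15 mm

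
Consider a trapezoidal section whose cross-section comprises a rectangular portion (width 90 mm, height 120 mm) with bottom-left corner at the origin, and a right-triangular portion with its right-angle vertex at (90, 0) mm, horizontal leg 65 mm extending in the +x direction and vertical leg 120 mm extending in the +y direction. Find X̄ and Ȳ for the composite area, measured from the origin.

X̄ = 62.69 mm, Ȳ = 54.69 mm

rectangular portion: A = 90 × 120 = 10800.00, centroid at (45.00, 60.00).
triangular portion: A = ½·65·120 = 3900.00, centroid at (111.67, 40.00).
ΣA = 14700.00 mm², ΣAX̄ = 921500.00 mm³, ΣAȲ = 804000.00 mm³.
X̄ = 921500.00/14700.00 = 62.69 mm; Ȳ = 804000.00/14700.00 = 54.69 mm.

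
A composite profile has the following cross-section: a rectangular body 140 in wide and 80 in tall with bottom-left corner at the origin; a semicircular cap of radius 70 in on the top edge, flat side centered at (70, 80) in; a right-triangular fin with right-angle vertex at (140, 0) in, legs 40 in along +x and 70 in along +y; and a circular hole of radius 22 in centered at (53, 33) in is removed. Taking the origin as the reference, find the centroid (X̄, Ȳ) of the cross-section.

X̄ = 77.59 in, Ȳ = 67.90 in

rectangular body: A = 140 × 80 = 11200.00, centroid at (70.00, 40.00).
semicircular top: A = ½π·70² = 7696.90, centroid at (70.00, 109.71).
triangular fin: A = ½·40·70 = 1400.00, centroid at (153.33, 23.33).
hole: A = −π·22² = -1520.53, centroid at (53.00, 33.00).
ΣA = 18776.37 in², ΣAX̄ = 1456861.67 in³, ΣAȲ = 1274907.98 in³.
X̄ = 1456861.67/18776.37 = 77.59 in; Ȳ = 1274907.98/18776.37 = 67.90 in.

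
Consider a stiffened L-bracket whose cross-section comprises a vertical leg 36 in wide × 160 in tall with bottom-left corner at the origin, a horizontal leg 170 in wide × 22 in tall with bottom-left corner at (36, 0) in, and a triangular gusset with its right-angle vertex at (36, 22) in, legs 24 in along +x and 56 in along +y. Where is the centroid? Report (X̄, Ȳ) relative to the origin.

Part | A | x̄ᵢ | ȳᵢ | A·x̄ᵢ | A·ȳᵢ
vertical leg | 5760.00 | 18.00 | 80.00 | 103680.00 | 460800.00
horizontal leg | 3740.00 | 121.00 | 11.00 | 452540.00 | 41140.00
gusset | 672.00 | 44.00 | 40.67 | 29568.00 | 27328.00
Σ | 10172.00 |  |  | 585788.00 | 529268.00
X̄ = 585788.00 / 10172.00 = 57.59 in
Ȳ = 529268.00 / 10172.00 = 52.03 in

X̄ = 57.59 in, Ȳ = 52.03 in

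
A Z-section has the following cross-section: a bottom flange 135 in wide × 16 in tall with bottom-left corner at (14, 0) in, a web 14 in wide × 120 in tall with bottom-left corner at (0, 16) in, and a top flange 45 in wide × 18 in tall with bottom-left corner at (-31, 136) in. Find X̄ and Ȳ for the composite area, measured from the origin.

bottom flange: A = 135 × 16 = 2160.00, centroid at (81.50, 8.00).
web: A = 14 × 120 = 1680.00, centroid at (7.00, 76.00).
top flange: A = 45 × 18 = 810.00, centroid at (-8.50, 145.00).
ΣA = 4650.00 in²
ΣAX̄ = (2160.00)(81.50) + (1680.00)(7.00) + (810.00)(-8.50) = 180915.00 in³
ΣAȲ = (2160.00)(8.00) + (1680.00)(76.00) + (810.00)(145.00) = 262410.00 in³
X̄ = 180915.00 / 4650.00 = 38.91 in
Ȳ = 262410.00 / 4650.00 = 56.43 in

X̄ = 38.91 in, Ȳ = 56.43 in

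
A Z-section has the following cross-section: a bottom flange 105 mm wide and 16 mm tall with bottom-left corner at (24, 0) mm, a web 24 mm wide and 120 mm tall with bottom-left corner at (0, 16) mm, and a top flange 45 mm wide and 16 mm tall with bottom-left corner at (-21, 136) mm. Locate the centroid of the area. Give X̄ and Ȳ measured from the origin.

bottom flange: A = 105 × 16 = 1680.00, centroid at (76.50, 8.00).
web: A = 24 × 120 = 2880.00, centroid at (12.00, 76.00).
top flange: A = 45 × 16 = 720.00, centroid at (1.50, 144.00).
ΣA = 5280.00 mm²
ΣAX̄ = (1680.00)(76.50) + (2880.00)(12.00) + (720.00)(1.50) = 164160.00 mm³
ΣAȲ = (1680.00)(8.00) + (2880.00)(76.00) + (720.00)(144.00) = 336000.00 mm³
X̄ = 164160.00 / 5280.00 = 31.09 mm
Ȳ = 336000.00 / 5280.00 = 63.64 mm

X̄ = 31.09 mm, Ȳ = 63.64 mm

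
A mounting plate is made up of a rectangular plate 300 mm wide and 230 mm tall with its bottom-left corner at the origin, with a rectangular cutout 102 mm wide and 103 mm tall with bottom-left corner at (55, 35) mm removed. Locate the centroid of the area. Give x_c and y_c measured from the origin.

x_c = 157.90 mm, y_c = 120.12 mm

Part | A | x̄ᵢ | ȳᵢ | A·x̄ᵢ | A·ȳᵢ
plate | 69000.00 | 150.00 | 115.00 | 10350000.00 | 7935000.00
hole | -10506.00 | 106.00 | 86.50 | -1113636.00 | -908769.00
Σ | 58494.00 |  |  | 9236364.00 | 7026231.00
x_c = 9236364.00 / 58494.00 = 157.90 mm
y_c = 7026231.00 / 58494.00 = 120.12 mm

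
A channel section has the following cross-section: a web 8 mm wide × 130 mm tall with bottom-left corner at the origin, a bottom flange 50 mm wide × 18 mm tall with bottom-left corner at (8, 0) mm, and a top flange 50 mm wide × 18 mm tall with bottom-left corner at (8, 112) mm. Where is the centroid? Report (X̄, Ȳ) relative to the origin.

web: A = 8 × 130 = 1040.00, centroid at (4.00, 65.00).
bottom flange: A = 50 × 18 = 900.00, centroid at (33.00, 9.00).
top flange: A = 50 × 18 = 900.00, centroid at (33.00, 121.00).
ΣA = 2840.00 mm², ΣAX̄ = 63560.00 mm³, ΣAȲ = 184600.00 mm³.
X̄ = 63560.00/2840.00 = 22.38 mm; Ȳ = 184600.00/2840.00 = 65.00 mm.

X̄ = 22.38 mm, Ȳ = 65.00 mm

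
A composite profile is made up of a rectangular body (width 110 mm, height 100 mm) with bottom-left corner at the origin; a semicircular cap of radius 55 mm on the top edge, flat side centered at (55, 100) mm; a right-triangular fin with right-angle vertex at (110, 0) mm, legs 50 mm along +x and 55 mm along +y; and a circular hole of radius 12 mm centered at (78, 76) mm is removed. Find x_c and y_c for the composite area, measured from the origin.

rectangular body: A = 110 × 100 = 11000.00, centroid at (55.00, 50.00).
semicircular top: A = ½π·55² = 4751.66, centroid at (55.00, 123.34).
triangular fin: A = ½·50·55 = 1375.00, centroid at (126.67, 18.33).
hole: A = −π·12² = -452.39, centroid at (78.00, 76.00).
ΣA = 16674.27 mm²
ΣAx_c = (11000.00)(55.00) + (4751.66)(55.00) + (1375.00)(126.67) + (-452.39)(78.00) = 1005221.54 mm³
ΣAy_c = (11000.00)(50.00) + (4751.66)(123.34) + (1375.00)(18.33) + (-452.39)(76.00) = 1126909.30 mm³
x_c = 1005221.54 / 16674.27 = 60.29 mm
y_c = 1126909.30 / 16674.27 = 67.58 mm

x_c = 60.29 mm, y_c = 67.58 mm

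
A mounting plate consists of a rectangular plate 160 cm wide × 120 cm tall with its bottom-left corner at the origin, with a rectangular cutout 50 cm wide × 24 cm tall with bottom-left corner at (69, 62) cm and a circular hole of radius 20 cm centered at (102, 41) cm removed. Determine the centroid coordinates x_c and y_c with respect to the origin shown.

plate: A = 160 × 120 = 19200.00, centroid at (80.00, 60.00).
hole 1: A = −(50 × 24) = -1200.00, centroid at (94.00, 74.00).
hole 2: A = −π·20² = -1256.64, centroid at (102.00, 41.00).
ΣA = 16743.36 cm², ΣAx_c = 1295023.02 cm³, ΣAy_c = 1011677.88 cm³.
x_c = 1295023.02/16743.36 = 77.35 cm; y_c = 1011677.88/16743.36 = 60.42 cm.

x_c = 77.35 cm, y_c = 60.42 cm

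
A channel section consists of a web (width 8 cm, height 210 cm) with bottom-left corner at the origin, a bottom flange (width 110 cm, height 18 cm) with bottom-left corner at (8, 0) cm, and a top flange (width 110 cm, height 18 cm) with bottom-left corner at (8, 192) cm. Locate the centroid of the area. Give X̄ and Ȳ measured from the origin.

web: A = 8 × 210 = 1680.00, centroid at (4.00, 105.00).
bottom flange: A = 110 × 18 = 1980.00, centroid at (63.00, 9.00).
top flange: A = 110 × 18 = 1980.00, centroid at (63.00, 201.00).
ΣA = 5640.00 cm², ΣAX̄ = 256200.00 cm³, ΣAȲ = 592200.00 cm³.
X̄ = 256200.00/5640.00 = 45.43 cm; Ȳ = 592200.00/5640.00 = 105.00 cm.

X̄ = 45.43 cm, Ȳ = 105.00 cm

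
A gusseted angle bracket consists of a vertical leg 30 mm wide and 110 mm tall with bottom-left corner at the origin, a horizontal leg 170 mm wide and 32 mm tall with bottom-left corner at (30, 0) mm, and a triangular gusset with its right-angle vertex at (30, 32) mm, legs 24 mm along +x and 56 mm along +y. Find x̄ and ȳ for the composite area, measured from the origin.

Part | A | x̄ᵢ | ȳᵢ | A·x̄ᵢ | A·ȳᵢ
vertical leg | 3300.00 | 15.00 | 55.00 | 49500.00 | 181500.00
horizontal leg | 5440.00 | 115.00 | 16.00 | 625600.00 | 87040.00
gusset | 672.00 | 38.00 | 50.67 | 25536.00 | 34048.00
Σ | 9412.00 |  |  | 700636.00 | 302588.00
x̄ = 700636.00 / 9412.00 = 74.44 mm
ȳ = 302588.00 / 9412.00 = 32.15 mm

x̄ = 74.44 mm, ȳ = 32.15 mm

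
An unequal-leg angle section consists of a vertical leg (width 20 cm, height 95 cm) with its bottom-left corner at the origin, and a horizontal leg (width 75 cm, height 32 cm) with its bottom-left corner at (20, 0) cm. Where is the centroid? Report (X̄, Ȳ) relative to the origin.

vertical leg: A = 20 × 95 = 1900.00, centroid at (10.00, 47.50).
horizontal leg: A = 75 × 32 = 2400.00, centroid at (57.50, 16.00).
ΣA = 4300.00 cm², ΣAX̄ = 157000.00 cm³, ΣAȲ = 128650.00 cm³.
X̄ = 157000.00/4300.00 = 36.51 cm; Ȳ = 128650.00/4300.00 = 29.92 cm.

X̄ = 36.51 cm, Ȳ = 29.92 cm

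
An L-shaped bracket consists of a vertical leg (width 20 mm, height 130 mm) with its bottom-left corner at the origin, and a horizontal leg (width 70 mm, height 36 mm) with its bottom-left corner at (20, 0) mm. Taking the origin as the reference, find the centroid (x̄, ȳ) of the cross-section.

x̄ = 32.15 mm, ȳ = 41.87 mm

Part | A | x̄ᵢ | ȳᵢ | A·x̄ᵢ | A·ȳᵢ
vertical leg | 2600.00 | 10.00 | 65.00 | 26000.00 | 169000.00
horizontal leg | 2520.00 | 55.00 | 18.00 | 138600.00 | 45360.00
Σ | 5120.00 |  |  | 164600.00 | 214360.00
x̄ = 164600.00 / 5120.00 = 32.15 mm
ȳ = 214360.00 / 5120.00 = 41.87 mm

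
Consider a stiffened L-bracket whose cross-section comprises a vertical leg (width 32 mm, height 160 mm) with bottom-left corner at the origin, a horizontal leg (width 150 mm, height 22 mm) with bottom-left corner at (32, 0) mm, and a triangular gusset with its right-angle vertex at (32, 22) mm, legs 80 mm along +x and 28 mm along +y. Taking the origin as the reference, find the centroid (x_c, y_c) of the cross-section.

vertical leg: A = 32 × 160 = 5120.00, centroid at (16.00, 80.00).
horizontal leg: A = 150 × 22 = 3300.00, centroid at (107.00, 11.00).
gusset: A = ½·80·28 = 1120.00, centroid at (58.67, 31.33).
ΣA = 9540.00 mm², ΣAx_c = 500726.67 mm³, ΣAy_c = 480993.33 mm³.
x_c = 500726.67/9540.00 = 52.49 mm; y_c = 480993.33/9540.00 = 50.42 mm.

x_c = 52.49 mm, y_c = 50.42 mm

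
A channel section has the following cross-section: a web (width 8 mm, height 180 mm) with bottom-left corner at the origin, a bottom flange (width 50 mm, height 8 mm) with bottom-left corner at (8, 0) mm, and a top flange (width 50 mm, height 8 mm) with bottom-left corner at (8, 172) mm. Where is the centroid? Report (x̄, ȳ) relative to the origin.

Part | A | x̄ᵢ | ȳᵢ | A·x̄ᵢ | A·ȳᵢ
web | 1440.00 | 4.00 | 90.00 | 5760.00 | 129600.00
bottom flange | 400.00 | 33.00 | 4.00 | 13200.00 | 1600.00
top flange | 400.00 | 33.00 | 176.00 | 13200.00 | 70400.00
Σ | 2240.00 |  |  | 32160.00 | 201600.00
x̄ = 32160.00 / 2240.00 = 14.36 mm
ȳ = 201600.00 / 2240.00 = 90.00 mm

x̄ = 14.36 mm, ȳ = 90.00 mm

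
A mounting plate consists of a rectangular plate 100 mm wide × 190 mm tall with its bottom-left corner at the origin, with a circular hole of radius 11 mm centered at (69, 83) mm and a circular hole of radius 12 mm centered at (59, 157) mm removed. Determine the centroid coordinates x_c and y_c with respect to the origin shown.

x_c = 49.38 mm, y_c = 93.71 mm

plate: A = 100 × 190 = 19000.00, centroid at (50.00, 95.00).
hole 1: A = −π·11² = -380.13, centroid at (69.00, 83.00).
hole 2: A = −π·12² = -452.39, centroid at (59.00, 157.00).
ΣA = 18167.48 mm², ΣAx_c = 897079.87 mm³, ΣAy_c = 1702423.86 mm³.
x_c = 897079.87/18167.48 = 49.38 mm; y_c = 1702423.86/18167.48 = 93.71 mm.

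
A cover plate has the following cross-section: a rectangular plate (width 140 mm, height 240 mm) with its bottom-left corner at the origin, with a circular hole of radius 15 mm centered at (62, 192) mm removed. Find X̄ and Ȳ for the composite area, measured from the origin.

plate: A = 140 × 240 = 33600.00, centroid at (70.00, 120.00).
hole: A = −π·15² = -706.86, centroid at (62.00, 192.00).
ΣA = 32893.14 mm²
ΣAX̄ = (33600.00)(70.00) + (-706.86)(62.00) = 2308174.78 mm³
ΣAȲ = (33600.00)(120.00) + (-706.86)(192.00) = 3896283.20 mm³
X̄ = 2308174.78 / 32893.14 = 70.17 mm
Ȳ = 3896283.20 / 32893.14 = 118.45 mm

X̄ = 70.17 mm, Ȳ = 118.45 mm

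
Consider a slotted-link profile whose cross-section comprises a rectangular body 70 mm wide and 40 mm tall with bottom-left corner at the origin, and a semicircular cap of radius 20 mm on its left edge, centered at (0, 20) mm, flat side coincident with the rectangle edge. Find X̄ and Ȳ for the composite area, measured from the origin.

rectangular body: A = 70 × 40 = 2800.00, centroid at (35.00, 20.00).
semicircular end: A = ½π·20² = 628.32, centroid at (-8.49, 20.00).
ΣA = 3428.32 mm², ΣAX̄ = 92666.67 mm³, ΣAȲ = 68566.37 mm³.
X̄ = 92666.67/3428.32 = 27.03 mm; Ȳ = 68566.37/3428.32 = 20.00 mm.

X̄ = 27.03 mm, Ȳ = 20.00 mm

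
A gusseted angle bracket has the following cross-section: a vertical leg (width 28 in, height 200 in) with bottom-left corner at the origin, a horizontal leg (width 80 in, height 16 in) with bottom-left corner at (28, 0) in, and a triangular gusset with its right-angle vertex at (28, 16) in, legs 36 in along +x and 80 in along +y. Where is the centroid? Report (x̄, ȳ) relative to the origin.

vertical leg: A = 28 × 200 = 5600.00, centroid at (14.00, 100.00).
horizontal leg: A = 80 × 16 = 1280.00, centroid at (68.00, 8.00).
gusset: A = ½·36·80 = 1440.00, centroid at (40.00, 42.67).
ΣA = 8320.00 in², ΣAx̄ = 223040.00 in³, ΣAȳ = 631680.00 in³.
x̄ = 223040.00/8320.00 = 26.81 in; ȳ = 631680.00/8320.00 = 75.92 in.

x̄ = 26.81 in, ȳ = 75.92 in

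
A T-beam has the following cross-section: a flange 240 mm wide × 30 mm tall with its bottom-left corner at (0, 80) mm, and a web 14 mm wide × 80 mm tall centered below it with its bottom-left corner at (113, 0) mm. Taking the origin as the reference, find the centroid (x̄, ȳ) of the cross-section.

x̄ = 120.00 mm, ȳ = 87.60 mm

web: A = 14 × 80 = 1120.00, centroid at (120.00, 40.00).
flange: A = 240 × 30 = 7200.00, centroid at (120.00, 95.00).
ΣA = 8320.00 mm², ΣAx̄ = 998400.00 mm³, ΣAȳ = 728800.00 mm³.
x̄ = 998400.00/8320.00 = 120.00 mm; ȳ = 728800.00/8320.00 = 87.60 mm.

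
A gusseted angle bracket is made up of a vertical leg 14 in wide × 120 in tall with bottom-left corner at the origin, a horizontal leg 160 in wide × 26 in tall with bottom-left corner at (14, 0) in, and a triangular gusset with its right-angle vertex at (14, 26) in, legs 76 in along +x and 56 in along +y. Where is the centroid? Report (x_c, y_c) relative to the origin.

x_c = 61.06 in, y_c = 31.37 in

Part | A | x̄ᵢ | ȳᵢ | A·x̄ᵢ | A·ȳᵢ
vertical leg | 1680.00 | 7.00 | 60.00 | 11760.00 | 100800.00
horizontal leg | 4160.00 | 94.00 | 13.00 | 391040.00 | 54080.00
gusset | 2128.00 | 39.33 | 44.67 | 83701.33 | 95050.67
Σ | 7968.00 |  |  | 486501.33 | 249930.67
x_c = 486501.33 / 7968.00 = 61.06 in
y_c = 249930.67 / 7968.00 = 31.37 in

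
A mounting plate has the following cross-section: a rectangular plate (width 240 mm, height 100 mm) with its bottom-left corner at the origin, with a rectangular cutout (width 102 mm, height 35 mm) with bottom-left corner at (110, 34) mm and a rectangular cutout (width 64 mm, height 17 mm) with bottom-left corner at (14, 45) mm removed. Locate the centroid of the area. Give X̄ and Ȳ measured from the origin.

X̄ = 116.60 mm, Ȳ = 49.53 mm

plate: A = 240 × 100 = 24000.00, centroid at (120.00, 50.00).
hole 1: A = −(102 × 35) = -3570.00, centroid at (161.00, 51.50).
hole 2: A = −(64 × 17) = -1088.00, centroid at (46.00, 53.50).
ΣA = 19342.00 mm², ΣAX̄ = 2255182.00 mm³, ΣAȲ = 957937.00 mm³.
X̄ = 2255182.00/19342.00 = 116.60 mm; Ȳ = 957937.00/19342.00 = 49.53 mm.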